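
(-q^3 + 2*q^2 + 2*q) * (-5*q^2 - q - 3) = 5*q^5 - 9*q^4 - 9*q^3 - 8*q^2 - 6*q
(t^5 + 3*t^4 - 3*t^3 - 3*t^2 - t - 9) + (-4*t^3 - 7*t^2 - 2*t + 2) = t^5 + 3*t^4 - 7*t^3 - 10*t^2 - 3*t - 7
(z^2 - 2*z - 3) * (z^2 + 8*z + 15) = z^4 + 6*z^3 - 4*z^2 - 54*z - 45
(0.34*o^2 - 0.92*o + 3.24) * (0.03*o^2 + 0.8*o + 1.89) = 0.0102*o^4 + 0.2444*o^3 + 0.00379999999999991*o^2 + 0.853200000000001*o + 6.1236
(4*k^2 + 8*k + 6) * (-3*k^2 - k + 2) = -12*k^4 - 28*k^3 - 18*k^2 + 10*k + 12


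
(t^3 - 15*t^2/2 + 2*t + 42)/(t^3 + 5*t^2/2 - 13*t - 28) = (t - 6)/(t + 4)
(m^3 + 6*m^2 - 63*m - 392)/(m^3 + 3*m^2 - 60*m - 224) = (m + 7)/(m + 4)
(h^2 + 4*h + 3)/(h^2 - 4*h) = (h^2 + 4*h + 3)/(h*(h - 4))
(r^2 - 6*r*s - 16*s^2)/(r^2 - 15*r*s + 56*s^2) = (r + 2*s)/(r - 7*s)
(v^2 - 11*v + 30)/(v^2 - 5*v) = (v - 6)/v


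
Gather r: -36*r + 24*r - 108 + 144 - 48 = -12*r - 12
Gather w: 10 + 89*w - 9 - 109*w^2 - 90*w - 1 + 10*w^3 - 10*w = 10*w^3 - 109*w^2 - 11*w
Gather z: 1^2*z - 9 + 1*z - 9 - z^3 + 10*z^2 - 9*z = -z^3 + 10*z^2 - 7*z - 18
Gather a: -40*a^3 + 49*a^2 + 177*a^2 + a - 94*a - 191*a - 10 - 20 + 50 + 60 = -40*a^3 + 226*a^2 - 284*a + 80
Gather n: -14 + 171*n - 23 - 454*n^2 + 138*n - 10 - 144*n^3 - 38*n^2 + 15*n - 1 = -144*n^3 - 492*n^2 + 324*n - 48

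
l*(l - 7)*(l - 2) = l^3 - 9*l^2 + 14*l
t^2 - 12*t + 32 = (t - 8)*(t - 4)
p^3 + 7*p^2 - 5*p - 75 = (p - 3)*(p + 5)^2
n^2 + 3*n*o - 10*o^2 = (n - 2*o)*(n + 5*o)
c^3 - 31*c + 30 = (c - 5)*(c - 1)*(c + 6)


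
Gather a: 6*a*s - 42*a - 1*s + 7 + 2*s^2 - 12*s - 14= a*(6*s - 42) + 2*s^2 - 13*s - 7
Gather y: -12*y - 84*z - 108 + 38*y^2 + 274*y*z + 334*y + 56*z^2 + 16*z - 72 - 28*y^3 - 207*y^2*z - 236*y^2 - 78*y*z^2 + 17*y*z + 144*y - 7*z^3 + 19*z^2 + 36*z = -28*y^3 + y^2*(-207*z - 198) + y*(-78*z^2 + 291*z + 466) - 7*z^3 + 75*z^2 - 32*z - 180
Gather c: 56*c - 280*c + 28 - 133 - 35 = -224*c - 140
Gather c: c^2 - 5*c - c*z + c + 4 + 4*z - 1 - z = c^2 + c*(-z - 4) + 3*z + 3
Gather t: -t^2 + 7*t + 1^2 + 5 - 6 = -t^2 + 7*t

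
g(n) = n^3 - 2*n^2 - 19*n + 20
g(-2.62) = 38.07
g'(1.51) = -18.20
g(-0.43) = 27.72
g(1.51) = -9.81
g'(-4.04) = 46.12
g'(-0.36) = -17.17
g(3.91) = -25.09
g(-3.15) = 28.75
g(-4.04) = -1.82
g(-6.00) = -154.00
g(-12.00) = -1768.00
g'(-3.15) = 23.37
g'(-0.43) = -16.73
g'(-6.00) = 113.00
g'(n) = 3*n^2 - 4*n - 19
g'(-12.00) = 461.00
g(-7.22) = -323.44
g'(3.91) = 11.22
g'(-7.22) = 166.27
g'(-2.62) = 12.07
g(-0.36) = 26.53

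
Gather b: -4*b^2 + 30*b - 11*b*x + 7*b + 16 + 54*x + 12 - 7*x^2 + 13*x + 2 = -4*b^2 + b*(37 - 11*x) - 7*x^2 + 67*x + 30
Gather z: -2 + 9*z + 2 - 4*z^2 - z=-4*z^2 + 8*z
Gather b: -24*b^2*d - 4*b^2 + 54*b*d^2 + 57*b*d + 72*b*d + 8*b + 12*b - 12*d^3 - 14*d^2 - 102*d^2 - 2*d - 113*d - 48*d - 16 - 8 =b^2*(-24*d - 4) + b*(54*d^2 + 129*d + 20) - 12*d^3 - 116*d^2 - 163*d - 24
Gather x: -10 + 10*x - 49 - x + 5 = 9*x - 54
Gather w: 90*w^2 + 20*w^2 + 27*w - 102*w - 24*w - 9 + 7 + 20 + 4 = 110*w^2 - 99*w + 22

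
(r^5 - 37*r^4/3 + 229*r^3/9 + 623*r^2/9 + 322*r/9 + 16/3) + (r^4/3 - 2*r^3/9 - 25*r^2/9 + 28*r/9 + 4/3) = r^5 - 12*r^4 + 227*r^3/9 + 598*r^2/9 + 350*r/9 + 20/3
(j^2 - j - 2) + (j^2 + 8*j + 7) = 2*j^2 + 7*j + 5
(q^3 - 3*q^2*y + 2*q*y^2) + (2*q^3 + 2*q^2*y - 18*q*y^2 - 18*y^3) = 3*q^3 - q^2*y - 16*q*y^2 - 18*y^3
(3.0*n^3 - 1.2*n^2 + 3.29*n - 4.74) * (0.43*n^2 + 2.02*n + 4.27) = 1.29*n^5 + 5.544*n^4 + 11.8007*n^3 - 0.5164*n^2 + 4.4735*n - 20.2398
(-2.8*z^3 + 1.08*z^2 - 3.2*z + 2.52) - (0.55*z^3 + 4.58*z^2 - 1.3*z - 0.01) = -3.35*z^3 - 3.5*z^2 - 1.9*z + 2.53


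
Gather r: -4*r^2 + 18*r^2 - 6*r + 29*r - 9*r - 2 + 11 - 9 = 14*r^2 + 14*r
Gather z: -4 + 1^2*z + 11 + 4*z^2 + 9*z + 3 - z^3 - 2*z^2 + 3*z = -z^3 + 2*z^2 + 13*z + 10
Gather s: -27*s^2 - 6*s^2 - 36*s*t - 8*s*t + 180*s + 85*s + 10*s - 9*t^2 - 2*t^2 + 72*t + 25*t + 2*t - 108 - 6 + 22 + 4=-33*s^2 + s*(275 - 44*t) - 11*t^2 + 99*t - 88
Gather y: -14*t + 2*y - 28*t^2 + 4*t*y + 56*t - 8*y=-28*t^2 + 42*t + y*(4*t - 6)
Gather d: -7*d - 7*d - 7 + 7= -14*d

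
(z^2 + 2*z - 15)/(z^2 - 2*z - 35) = (z - 3)/(z - 7)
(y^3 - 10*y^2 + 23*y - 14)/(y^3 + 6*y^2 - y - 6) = (y^2 - 9*y + 14)/(y^2 + 7*y + 6)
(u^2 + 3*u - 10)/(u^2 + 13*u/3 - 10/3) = 3*(u - 2)/(3*u - 2)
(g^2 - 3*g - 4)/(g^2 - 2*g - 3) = (g - 4)/(g - 3)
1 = 1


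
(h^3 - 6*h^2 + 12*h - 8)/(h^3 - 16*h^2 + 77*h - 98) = (h^2 - 4*h + 4)/(h^2 - 14*h + 49)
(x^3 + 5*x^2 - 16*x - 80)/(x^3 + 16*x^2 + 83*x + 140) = (x - 4)/(x + 7)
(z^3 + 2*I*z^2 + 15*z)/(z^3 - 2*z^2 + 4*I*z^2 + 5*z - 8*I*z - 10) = z*(z - 3*I)/(z^2 - z*(2 + I) + 2*I)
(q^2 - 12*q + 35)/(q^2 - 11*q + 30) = (q - 7)/(q - 6)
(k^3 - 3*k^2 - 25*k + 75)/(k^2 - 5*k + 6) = (k^2 - 25)/(k - 2)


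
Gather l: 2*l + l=3*l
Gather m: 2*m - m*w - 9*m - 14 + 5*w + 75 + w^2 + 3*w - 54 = m*(-w - 7) + w^2 + 8*w + 7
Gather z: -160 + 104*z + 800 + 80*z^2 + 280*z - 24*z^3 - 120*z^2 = -24*z^3 - 40*z^2 + 384*z + 640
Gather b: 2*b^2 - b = 2*b^2 - b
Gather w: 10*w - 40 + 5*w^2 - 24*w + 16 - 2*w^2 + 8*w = 3*w^2 - 6*w - 24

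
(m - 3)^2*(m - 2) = m^3 - 8*m^2 + 21*m - 18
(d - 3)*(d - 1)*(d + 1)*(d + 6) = d^4 + 3*d^3 - 19*d^2 - 3*d + 18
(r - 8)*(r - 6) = r^2 - 14*r + 48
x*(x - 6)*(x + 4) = x^3 - 2*x^2 - 24*x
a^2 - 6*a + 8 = (a - 4)*(a - 2)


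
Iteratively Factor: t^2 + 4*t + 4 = (t + 2)*(t + 2)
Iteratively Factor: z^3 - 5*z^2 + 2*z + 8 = (z - 2)*(z^2 - 3*z - 4) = (z - 4)*(z - 2)*(z + 1)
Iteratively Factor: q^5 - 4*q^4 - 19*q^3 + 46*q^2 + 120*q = (q - 5)*(q^4 + q^3 - 14*q^2 - 24*q) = (q - 5)*(q + 3)*(q^3 - 2*q^2 - 8*q) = (q - 5)*(q - 4)*(q + 3)*(q^2 + 2*q) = q*(q - 5)*(q - 4)*(q + 3)*(q + 2)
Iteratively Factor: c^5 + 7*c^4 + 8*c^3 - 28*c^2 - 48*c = (c + 3)*(c^4 + 4*c^3 - 4*c^2 - 16*c) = (c - 2)*(c + 3)*(c^3 + 6*c^2 + 8*c) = (c - 2)*(c + 2)*(c + 3)*(c^2 + 4*c) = (c - 2)*(c + 2)*(c + 3)*(c + 4)*(c)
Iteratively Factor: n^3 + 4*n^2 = (n + 4)*(n^2) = n*(n + 4)*(n)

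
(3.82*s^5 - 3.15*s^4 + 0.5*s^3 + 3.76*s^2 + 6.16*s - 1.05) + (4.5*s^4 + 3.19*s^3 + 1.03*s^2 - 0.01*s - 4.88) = 3.82*s^5 + 1.35*s^4 + 3.69*s^3 + 4.79*s^2 + 6.15*s - 5.93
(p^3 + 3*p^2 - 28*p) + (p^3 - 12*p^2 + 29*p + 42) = 2*p^3 - 9*p^2 + p + 42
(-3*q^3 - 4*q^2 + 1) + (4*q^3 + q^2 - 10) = q^3 - 3*q^2 - 9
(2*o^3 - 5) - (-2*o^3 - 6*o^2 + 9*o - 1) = 4*o^3 + 6*o^2 - 9*o - 4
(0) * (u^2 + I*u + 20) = 0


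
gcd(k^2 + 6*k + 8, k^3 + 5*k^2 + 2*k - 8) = k^2 + 6*k + 8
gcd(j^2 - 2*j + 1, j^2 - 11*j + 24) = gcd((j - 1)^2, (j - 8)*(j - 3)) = 1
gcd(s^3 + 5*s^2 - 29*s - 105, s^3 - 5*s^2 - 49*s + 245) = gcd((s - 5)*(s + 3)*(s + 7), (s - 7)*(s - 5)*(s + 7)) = s^2 + 2*s - 35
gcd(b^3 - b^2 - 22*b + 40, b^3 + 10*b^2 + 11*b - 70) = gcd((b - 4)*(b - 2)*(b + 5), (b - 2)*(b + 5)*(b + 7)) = b^2 + 3*b - 10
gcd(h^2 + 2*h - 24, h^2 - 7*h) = 1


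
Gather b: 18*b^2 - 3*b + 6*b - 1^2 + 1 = 18*b^2 + 3*b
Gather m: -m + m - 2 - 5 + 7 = 0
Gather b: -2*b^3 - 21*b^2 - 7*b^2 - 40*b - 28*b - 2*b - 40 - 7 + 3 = -2*b^3 - 28*b^2 - 70*b - 44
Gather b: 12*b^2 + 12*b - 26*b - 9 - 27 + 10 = 12*b^2 - 14*b - 26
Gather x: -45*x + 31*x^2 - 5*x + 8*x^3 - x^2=8*x^3 + 30*x^2 - 50*x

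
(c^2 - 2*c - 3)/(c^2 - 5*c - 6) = (c - 3)/(c - 6)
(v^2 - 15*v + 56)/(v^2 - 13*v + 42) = (v - 8)/(v - 6)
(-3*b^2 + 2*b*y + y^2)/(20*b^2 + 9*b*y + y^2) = (-3*b^2 + 2*b*y + y^2)/(20*b^2 + 9*b*y + y^2)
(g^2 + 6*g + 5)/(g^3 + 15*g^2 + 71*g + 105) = (g + 1)/(g^2 + 10*g + 21)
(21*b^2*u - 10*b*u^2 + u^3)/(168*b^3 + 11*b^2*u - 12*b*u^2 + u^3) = u*(-3*b + u)/(-24*b^2 - 5*b*u + u^2)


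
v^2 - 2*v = v*(v - 2)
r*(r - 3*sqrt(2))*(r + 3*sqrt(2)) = r^3 - 18*r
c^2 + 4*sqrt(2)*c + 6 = (c + sqrt(2))*(c + 3*sqrt(2))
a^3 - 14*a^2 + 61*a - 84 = (a - 7)*(a - 4)*(a - 3)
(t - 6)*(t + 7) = t^2 + t - 42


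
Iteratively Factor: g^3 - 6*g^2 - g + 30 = (g - 5)*(g^2 - g - 6) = (g - 5)*(g + 2)*(g - 3)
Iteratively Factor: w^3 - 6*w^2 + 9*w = (w)*(w^2 - 6*w + 9) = w*(w - 3)*(w - 3)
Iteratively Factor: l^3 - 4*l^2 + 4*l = (l - 2)*(l^2 - 2*l) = (l - 2)^2*(l)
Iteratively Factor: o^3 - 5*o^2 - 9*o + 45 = (o + 3)*(o^2 - 8*o + 15) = (o - 5)*(o + 3)*(o - 3)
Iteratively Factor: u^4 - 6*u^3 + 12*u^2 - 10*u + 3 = (u - 1)*(u^3 - 5*u^2 + 7*u - 3) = (u - 1)^2*(u^2 - 4*u + 3) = (u - 3)*(u - 1)^2*(u - 1)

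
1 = 1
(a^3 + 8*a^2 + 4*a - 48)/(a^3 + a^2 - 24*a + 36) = (a + 4)/(a - 3)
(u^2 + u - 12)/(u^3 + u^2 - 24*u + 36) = (u + 4)/(u^2 + 4*u - 12)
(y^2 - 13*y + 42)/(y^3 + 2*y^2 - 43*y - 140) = (y - 6)/(y^2 + 9*y + 20)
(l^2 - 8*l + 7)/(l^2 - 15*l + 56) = (l - 1)/(l - 8)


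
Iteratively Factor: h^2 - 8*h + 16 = (h - 4)*(h - 4)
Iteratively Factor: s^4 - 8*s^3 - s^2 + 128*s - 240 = (s - 5)*(s^3 - 3*s^2 - 16*s + 48) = (s - 5)*(s + 4)*(s^2 - 7*s + 12) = (s - 5)*(s - 4)*(s + 4)*(s - 3)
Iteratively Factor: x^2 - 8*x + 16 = (x - 4)*(x - 4)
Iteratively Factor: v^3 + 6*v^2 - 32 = (v - 2)*(v^2 + 8*v + 16) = (v - 2)*(v + 4)*(v + 4)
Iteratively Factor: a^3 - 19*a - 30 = (a + 2)*(a^2 - 2*a - 15) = (a + 2)*(a + 3)*(a - 5)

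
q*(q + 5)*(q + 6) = q^3 + 11*q^2 + 30*q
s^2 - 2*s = s*(s - 2)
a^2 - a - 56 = (a - 8)*(a + 7)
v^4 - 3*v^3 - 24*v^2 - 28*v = v*(v - 7)*(v + 2)^2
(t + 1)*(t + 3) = t^2 + 4*t + 3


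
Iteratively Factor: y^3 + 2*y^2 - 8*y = (y - 2)*(y^2 + 4*y) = (y - 2)*(y + 4)*(y)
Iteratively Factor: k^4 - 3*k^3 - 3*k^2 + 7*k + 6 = (k + 1)*(k^3 - 4*k^2 + k + 6) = (k - 2)*(k + 1)*(k^2 - 2*k - 3) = (k - 2)*(k + 1)^2*(k - 3)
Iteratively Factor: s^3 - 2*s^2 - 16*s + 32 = (s + 4)*(s^2 - 6*s + 8) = (s - 2)*(s + 4)*(s - 4)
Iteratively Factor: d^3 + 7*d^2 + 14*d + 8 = (d + 4)*(d^2 + 3*d + 2) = (d + 1)*(d + 4)*(d + 2)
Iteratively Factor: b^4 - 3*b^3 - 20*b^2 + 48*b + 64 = (b - 4)*(b^3 + b^2 - 16*b - 16) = (b - 4)^2*(b^2 + 5*b + 4) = (b - 4)^2*(b + 1)*(b + 4)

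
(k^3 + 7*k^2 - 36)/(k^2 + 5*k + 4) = (k^3 + 7*k^2 - 36)/(k^2 + 5*k + 4)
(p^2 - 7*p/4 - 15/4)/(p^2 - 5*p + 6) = (p + 5/4)/(p - 2)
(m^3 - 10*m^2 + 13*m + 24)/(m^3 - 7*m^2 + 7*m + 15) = (m - 8)/(m - 5)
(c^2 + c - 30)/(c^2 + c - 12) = (c^2 + c - 30)/(c^2 + c - 12)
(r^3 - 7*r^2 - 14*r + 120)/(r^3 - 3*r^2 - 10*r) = (r^2 - 2*r - 24)/(r*(r + 2))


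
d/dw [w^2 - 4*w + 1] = 2*w - 4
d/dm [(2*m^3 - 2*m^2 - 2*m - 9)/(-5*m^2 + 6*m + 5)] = 2*(-5*m^4 + 12*m^3 + 4*m^2 - 55*m + 22)/(25*m^4 - 60*m^3 - 14*m^2 + 60*m + 25)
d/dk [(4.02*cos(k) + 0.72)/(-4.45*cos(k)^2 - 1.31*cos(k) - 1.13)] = (-17.889*cos(k)^2 - 6.408*cos(k) + 3.5994)*sin(k)/(19.8025*cos(k)^4 + 11.659*cos(k)^3 + 11.7731*cos(k)^2 + 2.9606*cos(k) + 1.2769)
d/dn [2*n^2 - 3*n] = 4*n - 3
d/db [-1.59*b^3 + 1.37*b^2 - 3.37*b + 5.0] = -4.77*b^2 + 2.74*b - 3.37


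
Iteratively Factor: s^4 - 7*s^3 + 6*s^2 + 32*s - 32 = (s + 2)*(s^3 - 9*s^2 + 24*s - 16) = (s - 1)*(s + 2)*(s^2 - 8*s + 16) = (s - 4)*(s - 1)*(s + 2)*(s - 4)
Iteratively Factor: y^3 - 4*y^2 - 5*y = (y)*(y^2 - 4*y - 5) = y*(y - 5)*(y + 1)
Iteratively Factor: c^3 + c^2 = (c)*(c^2 + c) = c^2*(c + 1)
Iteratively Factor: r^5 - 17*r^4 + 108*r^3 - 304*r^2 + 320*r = (r - 4)*(r^4 - 13*r^3 + 56*r^2 - 80*r) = (r - 4)^2*(r^3 - 9*r^2 + 20*r) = (r - 4)^3*(r^2 - 5*r) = r*(r - 4)^3*(r - 5)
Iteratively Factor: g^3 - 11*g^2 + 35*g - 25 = (g - 5)*(g^2 - 6*g + 5) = (g - 5)^2*(g - 1)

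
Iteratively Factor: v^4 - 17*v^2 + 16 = (v + 4)*(v^3 - 4*v^2 - v + 4) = (v + 1)*(v + 4)*(v^2 - 5*v + 4) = (v - 4)*(v + 1)*(v + 4)*(v - 1)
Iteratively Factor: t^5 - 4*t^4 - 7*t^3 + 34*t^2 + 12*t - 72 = (t - 3)*(t^4 - t^3 - 10*t^2 + 4*t + 24) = (t - 3)*(t - 2)*(t^3 + t^2 - 8*t - 12) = (t - 3)*(t - 2)*(t + 2)*(t^2 - t - 6) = (t - 3)^2*(t - 2)*(t + 2)*(t + 2)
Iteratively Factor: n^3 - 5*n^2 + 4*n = (n - 1)*(n^2 - 4*n) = (n - 4)*(n - 1)*(n)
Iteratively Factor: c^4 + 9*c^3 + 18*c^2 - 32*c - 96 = (c + 4)*(c^3 + 5*c^2 - 2*c - 24) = (c + 4)^2*(c^2 + c - 6) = (c - 2)*(c + 4)^2*(c + 3)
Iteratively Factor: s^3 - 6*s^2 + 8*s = (s - 2)*(s^2 - 4*s) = (s - 4)*(s - 2)*(s)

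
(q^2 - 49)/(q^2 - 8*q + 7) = (q + 7)/(q - 1)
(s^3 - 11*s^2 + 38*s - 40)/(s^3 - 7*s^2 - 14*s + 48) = (s^2 - 9*s + 20)/(s^2 - 5*s - 24)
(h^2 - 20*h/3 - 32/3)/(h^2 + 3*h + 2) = (3*h^2 - 20*h - 32)/(3*(h^2 + 3*h + 2))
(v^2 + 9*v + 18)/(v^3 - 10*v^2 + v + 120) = (v + 6)/(v^2 - 13*v + 40)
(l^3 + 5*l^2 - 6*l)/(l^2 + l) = (l^2 + 5*l - 6)/(l + 1)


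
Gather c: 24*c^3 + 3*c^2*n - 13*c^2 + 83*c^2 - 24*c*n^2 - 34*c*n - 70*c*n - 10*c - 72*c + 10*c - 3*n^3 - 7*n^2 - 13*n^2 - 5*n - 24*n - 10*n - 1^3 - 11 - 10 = 24*c^3 + c^2*(3*n + 70) + c*(-24*n^2 - 104*n - 72) - 3*n^3 - 20*n^2 - 39*n - 22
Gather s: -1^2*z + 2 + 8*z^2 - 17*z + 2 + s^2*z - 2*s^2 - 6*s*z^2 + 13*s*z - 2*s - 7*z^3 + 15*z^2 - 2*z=s^2*(z - 2) + s*(-6*z^2 + 13*z - 2) - 7*z^3 + 23*z^2 - 20*z + 4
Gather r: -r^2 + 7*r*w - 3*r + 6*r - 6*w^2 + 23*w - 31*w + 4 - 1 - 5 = -r^2 + r*(7*w + 3) - 6*w^2 - 8*w - 2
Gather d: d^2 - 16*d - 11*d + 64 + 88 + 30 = d^2 - 27*d + 182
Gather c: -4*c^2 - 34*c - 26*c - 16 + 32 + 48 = -4*c^2 - 60*c + 64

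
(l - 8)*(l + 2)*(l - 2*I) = l^3 - 6*l^2 - 2*I*l^2 - 16*l + 12*I*l + 32*I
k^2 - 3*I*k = k*(k - 3*I)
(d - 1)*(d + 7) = d^2 + 6*d - 7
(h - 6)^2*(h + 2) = h^3 - 10*h^2 + 12*h + 72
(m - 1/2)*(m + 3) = m^2 + 5*m/2 - 3/2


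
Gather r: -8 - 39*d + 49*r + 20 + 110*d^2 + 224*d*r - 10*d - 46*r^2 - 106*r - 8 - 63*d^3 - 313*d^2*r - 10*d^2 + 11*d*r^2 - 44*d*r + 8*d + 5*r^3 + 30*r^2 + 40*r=-63*d^3 + 100*d^2 - 41*d + 5*r^3 + r^2*(11*d - 16) + r*(-313*d^2 + 180*d - 17) + 4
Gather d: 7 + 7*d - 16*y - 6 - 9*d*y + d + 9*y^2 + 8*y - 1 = d*(8 - 9*y) + 9*y^2 - 8*y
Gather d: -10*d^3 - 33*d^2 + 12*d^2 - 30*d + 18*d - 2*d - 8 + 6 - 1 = -10*d^3 - 21*d^2 - 14*d - 3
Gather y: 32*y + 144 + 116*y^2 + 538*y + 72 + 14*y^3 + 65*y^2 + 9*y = 14*y^3 + 181*y^2 + 579*y + 216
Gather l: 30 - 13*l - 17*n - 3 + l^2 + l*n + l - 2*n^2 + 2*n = l^2 + l*(n - 12) - 2*n^2 - 15*n + 27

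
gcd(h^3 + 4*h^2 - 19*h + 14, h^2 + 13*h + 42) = h + 7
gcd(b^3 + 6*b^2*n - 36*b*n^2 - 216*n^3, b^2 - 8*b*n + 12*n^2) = b - 6*n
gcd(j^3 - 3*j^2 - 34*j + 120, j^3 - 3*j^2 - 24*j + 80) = j - 4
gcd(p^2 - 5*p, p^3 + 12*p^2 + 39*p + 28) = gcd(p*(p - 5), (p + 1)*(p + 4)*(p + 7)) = 1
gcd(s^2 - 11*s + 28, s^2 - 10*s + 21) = s - 7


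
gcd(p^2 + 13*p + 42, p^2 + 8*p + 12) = p + 6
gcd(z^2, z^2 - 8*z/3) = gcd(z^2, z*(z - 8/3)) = z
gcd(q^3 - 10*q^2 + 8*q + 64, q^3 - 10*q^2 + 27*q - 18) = 1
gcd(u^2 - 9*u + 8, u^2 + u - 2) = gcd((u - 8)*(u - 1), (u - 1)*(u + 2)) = u - 1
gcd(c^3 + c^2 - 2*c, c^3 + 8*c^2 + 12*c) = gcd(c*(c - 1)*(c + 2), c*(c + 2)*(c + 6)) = c^2 + 2*c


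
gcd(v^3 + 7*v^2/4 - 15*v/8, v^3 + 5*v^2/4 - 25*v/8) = v^2 + 5*v/2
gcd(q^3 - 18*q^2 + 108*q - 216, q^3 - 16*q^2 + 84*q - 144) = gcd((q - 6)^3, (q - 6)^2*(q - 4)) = q^2 - 12*q + 36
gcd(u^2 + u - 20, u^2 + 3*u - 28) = u - 4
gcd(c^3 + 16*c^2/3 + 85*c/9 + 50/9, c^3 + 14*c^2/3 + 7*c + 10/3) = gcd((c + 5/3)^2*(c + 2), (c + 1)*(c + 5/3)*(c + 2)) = c^2 + 11*c/3 + 10/3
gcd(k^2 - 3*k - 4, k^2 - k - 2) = k + 1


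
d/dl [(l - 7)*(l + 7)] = 2*l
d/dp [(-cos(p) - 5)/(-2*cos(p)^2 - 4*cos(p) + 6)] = (cos(p)^2 + 10*cos(p) + 13)*sin(p)/(2*(cos(p)^2 + 2*cos(p) - 3)^2)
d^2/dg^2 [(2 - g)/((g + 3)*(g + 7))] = 2*(-g^3 + 6*g^2 + 123*g + 368)/(g^6 + 30*g^5 + 363*g^4 + 2260*g^3 + 7623*g^2 + 13230*g + 9261)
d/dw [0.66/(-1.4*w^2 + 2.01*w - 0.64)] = (1.848*w - 1.3266)/(1.4*w^2 - 2.01*w + 0.64)^2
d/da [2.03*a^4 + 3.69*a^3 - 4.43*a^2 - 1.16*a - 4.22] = 8.12*a^3 + 11.07*a^2 - 8.86*a - 1.16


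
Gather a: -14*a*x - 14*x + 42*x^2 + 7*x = -14*a*x + 42*x^2 - 7*x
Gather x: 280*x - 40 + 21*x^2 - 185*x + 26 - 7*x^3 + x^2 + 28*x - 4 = -7*x^3 + 22*x^2 + 123*x - 18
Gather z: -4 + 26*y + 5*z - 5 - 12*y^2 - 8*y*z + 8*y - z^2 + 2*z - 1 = -12*y^2 + 34*y - z^2 + z*(7 - 8*y) - 10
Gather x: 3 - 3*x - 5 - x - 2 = -4*x - 4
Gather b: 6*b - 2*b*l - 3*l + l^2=b*(6 - 2*l) + l^2 - 3*l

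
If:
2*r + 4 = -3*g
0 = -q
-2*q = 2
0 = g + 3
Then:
No Solution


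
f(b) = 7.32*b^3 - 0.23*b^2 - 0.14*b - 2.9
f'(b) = 21.96*b^2 - 0.46*b - 0.14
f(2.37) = 92.92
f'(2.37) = 122.12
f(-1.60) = -33.25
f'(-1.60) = 56.81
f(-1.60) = -33.25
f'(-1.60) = 56.81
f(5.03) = 922.15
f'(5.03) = 553.15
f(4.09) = 493.50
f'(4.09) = 365.33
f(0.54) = -1.89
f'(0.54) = 6.02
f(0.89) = 1.95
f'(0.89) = 16.85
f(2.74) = 145.57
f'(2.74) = 163.47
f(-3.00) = -202.19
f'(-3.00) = 198.88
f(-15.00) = -24757.55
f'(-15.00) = 4947.76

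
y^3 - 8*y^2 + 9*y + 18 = (y - 6)*(y - 3)*(y + 1)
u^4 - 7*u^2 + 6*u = u*(u - 2)*(u - 1)*(u + 3)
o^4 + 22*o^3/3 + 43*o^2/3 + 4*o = o*(o + 1/3)*(o + 3)*(o + 4)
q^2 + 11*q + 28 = (q + 4)*(q + 7)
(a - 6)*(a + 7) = a^2 + a - 42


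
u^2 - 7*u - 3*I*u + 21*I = (u - 7)*(u - 3*I)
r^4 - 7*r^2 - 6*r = r*(r - 3)*(r + 1)*(r + 2)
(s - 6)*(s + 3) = s^2 - 3*s - 18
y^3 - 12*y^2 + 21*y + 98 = (y - 7)^2*(y + 2)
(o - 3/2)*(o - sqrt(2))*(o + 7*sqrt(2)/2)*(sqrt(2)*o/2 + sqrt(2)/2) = sqrt(2)*o^4/2 - sqrt(2)*o^3/4 + 5*o^3/2 - 17*sqrt(2)*o^2/4 - 5*o^2/4 - 15*o/4 + 7*sqrt(2)*o/4 + 21*sqrt(2)/4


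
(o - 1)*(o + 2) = o^2 + o - 2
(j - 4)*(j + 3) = j^2 - j - 12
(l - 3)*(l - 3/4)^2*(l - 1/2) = l^4 - 5*l^3 + 117*l^2/16 - 135*l/32 + 27/32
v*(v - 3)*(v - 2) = v^3 - 5*v^2 + 6*v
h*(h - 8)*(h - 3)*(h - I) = h^4 - 11*h^3 - I*h^3 + 24*h^2 + 11*I*h^2 - 24*I*h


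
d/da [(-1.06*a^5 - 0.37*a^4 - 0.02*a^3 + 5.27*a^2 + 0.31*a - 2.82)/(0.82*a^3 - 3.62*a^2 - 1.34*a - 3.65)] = (-1.7384*a^7 + 11.2082*a^6 + 8.3604*a^5 + 16.5834*a^4 + 4.9472*a^3 + 1.2166*a^2 - 58.8878*a - 4.9103)/(0.6724*a^6 - 5.9368*a^5 + 10.9068*a^4 + 3.7156*a^3 + 28.2216*a^2 + 9.782*a + 13.3225)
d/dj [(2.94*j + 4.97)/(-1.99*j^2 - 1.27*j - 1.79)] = (5.8506*j^2 + 19.7806*j + 1.0493)/(3.9601*j^4 + 5.0546*j^3 + 8.7371*j^2 + 4.5466*j + 3.2041)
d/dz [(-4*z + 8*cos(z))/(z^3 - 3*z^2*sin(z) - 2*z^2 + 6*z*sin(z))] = 4*(-z*(2*sin(z) + 1)*(z^2 - 3*z*sin(z) - 2*z + 6*sin(z)) - (z - 2*cos(z))*(3*z^2*cos(z) - 3*z^2 - 6*sqrt(2)*z*cos(z + pi/4) + 4*z - 6*sin(z)))/(z^2*(z - 2)^2*(z - 3*sin(z))^2)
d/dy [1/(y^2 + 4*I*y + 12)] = 2*(-y - 2*I)/(y^2 + 4*I*y + 12)^2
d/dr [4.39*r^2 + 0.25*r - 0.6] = 8.78*r + 0.25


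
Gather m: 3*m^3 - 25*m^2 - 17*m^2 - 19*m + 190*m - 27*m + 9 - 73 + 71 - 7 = 3*m^3 - 42*m^2 + 144*m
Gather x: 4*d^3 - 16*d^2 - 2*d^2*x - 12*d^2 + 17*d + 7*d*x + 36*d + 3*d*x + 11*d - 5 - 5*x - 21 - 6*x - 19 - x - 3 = 4*d^3 - 28*d^2 + 64*d + x*(-2*d^2 + 10*d - 12) - 48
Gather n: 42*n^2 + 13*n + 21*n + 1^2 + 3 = 42*n^2 + 34*n + 4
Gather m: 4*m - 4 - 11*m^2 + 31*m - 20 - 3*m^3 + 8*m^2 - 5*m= -3*m^3 - 3*m^2 + 30*m - 24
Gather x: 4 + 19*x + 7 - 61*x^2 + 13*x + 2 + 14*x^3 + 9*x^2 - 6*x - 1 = 14*x^3 - 52*x^2 + 26*x + 12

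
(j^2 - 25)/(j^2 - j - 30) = (j - 5)/(j - 6)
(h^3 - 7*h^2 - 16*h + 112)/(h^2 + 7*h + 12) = (h^2 - 11*h + 28)/(h + 3)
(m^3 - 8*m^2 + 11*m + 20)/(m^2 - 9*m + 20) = m + 1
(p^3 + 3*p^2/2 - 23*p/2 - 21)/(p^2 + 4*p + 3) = (p^2 - 3*p/2 - 7)/(p + 1)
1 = 1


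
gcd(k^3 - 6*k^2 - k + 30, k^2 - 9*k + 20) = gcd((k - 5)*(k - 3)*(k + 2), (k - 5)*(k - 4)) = k - 5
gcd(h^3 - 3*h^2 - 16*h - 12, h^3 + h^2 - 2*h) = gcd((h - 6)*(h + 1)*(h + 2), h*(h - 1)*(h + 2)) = h + 2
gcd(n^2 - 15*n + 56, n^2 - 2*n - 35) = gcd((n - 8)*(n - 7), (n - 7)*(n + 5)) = n - 7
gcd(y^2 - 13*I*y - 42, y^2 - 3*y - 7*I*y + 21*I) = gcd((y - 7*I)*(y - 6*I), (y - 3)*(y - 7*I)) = y - 7*I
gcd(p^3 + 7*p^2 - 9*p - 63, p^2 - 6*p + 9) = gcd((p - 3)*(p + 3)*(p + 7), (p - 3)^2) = p - 3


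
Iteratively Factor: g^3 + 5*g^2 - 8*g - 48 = (g + 4)*(g^2 + g - 12) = (g - 3)*(g + 4)*(g + 4)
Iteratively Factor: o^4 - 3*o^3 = (o)*(o^3 - 3*o^2) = o*(o - 3)*(o^2) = o^2*(o - 3)*(o)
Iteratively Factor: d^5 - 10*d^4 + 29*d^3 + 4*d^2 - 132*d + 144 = (d + 2)*(d^4 - 12*d^3 + 53*d^2 - 102*d + 72) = (d - 3)*(d + 2)*(d^3 - 9*d^2 + 26*d - 24) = (d - 3)*(d - 2)*(d + 2)*(d^2 - 7*d + 12) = (d - 4)*(d - 3)*(d - 2)*(d + 2)*(d - 3)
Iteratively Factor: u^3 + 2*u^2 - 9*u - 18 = (u + 3)*(u^2 - u - 6) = (u - 3)*(u + 3)*(u + 2)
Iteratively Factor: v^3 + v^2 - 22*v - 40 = (v - 5)*(v^2 + 6*v + 8) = (v - 5)*(v + 4)*(v + 2)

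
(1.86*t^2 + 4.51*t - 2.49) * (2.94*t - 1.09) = 5.4684*t^3 + 11.232*t^2 - 12.2365*t + 2.7141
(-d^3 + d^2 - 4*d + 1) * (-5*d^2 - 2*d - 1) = 5*d^5 - 3*d^4 + 19*d^3 + 2*d^2 + 2*d - 1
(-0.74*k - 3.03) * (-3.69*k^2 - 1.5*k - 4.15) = 2.7306*k^3 + 12.2907*k^2 + 7.616*k + 12.5745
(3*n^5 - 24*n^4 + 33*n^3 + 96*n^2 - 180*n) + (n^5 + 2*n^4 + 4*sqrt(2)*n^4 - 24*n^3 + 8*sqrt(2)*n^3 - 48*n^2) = 4*n^5 - 22*n^4 + 4*sqrt(2)*n^4 + 9*n^3 + 8*sqrt(2)*n^3 + 48*n^2 - 180*n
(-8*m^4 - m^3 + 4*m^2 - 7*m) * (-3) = 24*m^4 + 3*m^3 - 12*m^2 + 21*m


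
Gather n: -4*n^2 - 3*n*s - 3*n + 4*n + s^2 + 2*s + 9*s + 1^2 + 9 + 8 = -4*n^2 + n*(1 - 3*s) + s^2 + 11*s + 18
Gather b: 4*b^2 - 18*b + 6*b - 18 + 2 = 4*b^2 - 12*b - 16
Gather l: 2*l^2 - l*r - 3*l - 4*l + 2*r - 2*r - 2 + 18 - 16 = 2*l^2 + l*(-r - 7)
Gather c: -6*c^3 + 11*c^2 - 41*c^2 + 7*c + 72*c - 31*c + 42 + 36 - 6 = -6*c^3 - 30*c^2 + 48*c + 72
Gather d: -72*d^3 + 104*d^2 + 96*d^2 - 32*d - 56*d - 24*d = -72*d^3 + 200*d^2 - 112*d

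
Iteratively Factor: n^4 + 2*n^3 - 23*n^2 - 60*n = (n + 4)*(n^3 - 2*n^2 - 15*n) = n*(n + 4)*(n^2 - 2*n - 15) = n*(n + 3)*(n + 4)*(n - 5)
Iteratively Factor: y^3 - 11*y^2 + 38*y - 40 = (y - 2)*(y^2 - 9*y + 20) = (y - 4)*(y - 2)*(y - 5)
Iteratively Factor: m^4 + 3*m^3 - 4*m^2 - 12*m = (m + 3)*(m^3 - 4*m) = (m - 2)*(m + 3)*(m^2 + 2*m) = (m - 2)*(m + 2)*(m + 3)*(m)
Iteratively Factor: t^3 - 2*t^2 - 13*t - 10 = (t + 1)*(t^2 - 3*t - 10) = (t + 1)*(t + 2)*(t - 5)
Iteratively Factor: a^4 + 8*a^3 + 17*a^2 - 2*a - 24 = (a - 1)*(a^3 + 9*a^2 + 26*a + 24) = (a - 1)*(a + 2)*(a^2 + 7*a + 12) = (a - 1)*(a + 2)*(a + 4)*(a + 3)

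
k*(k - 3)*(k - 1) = k^3 - 4*k^2 + 3*k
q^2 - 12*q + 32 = (q - 8)*(q - 4)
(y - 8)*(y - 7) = y^2 - 15*y + 56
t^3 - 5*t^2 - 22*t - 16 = (t - 8)*(t + 1)*(t + 2)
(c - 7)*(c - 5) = c^2 - 12*c + 35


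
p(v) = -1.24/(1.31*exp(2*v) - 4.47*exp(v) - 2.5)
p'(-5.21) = -0.00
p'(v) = -1.24*(-2.62*exp(2*v) + 4.47*exp(v))/(1.31*exp(2*v) - 4.47*exp(v) - 2.5)^2 = (3.2488*exp(v) - 5.5428)*exp(v)/(-1.31*exp(2*v) + 4.47*exp(v) + 2.5)^2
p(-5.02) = 0.49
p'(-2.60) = -0.05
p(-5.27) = 0.49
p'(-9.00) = 0.00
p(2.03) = -0.03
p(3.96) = -0.00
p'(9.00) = 0.00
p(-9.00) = 0.50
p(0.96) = 0.24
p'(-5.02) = -0.01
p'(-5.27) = -0.00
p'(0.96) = 0.28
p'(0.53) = -0.00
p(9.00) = 0.00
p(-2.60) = 0.44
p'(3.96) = 0.00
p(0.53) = 0.20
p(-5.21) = 0.49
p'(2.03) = 0.09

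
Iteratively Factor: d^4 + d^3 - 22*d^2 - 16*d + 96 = (d + 4)*(d^3 - 3*d^2 - 10*d + 24) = (d - 2)*(d + 4)*(d^2 - d - 12) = (d - 4)*(d - 2)*(d + 4)*(d + 3)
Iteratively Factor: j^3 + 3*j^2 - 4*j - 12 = (j + 2)*(j^2 + j - 6) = (j + 2)*(j + 3)*(j - 2)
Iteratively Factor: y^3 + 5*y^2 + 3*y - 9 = (y + 3)*(y^2 + 2*y - 3) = (y + 3)^2*(y - 1)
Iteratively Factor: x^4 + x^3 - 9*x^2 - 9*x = (x)*(x^3 + x^2 - 9*x - 9) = x*(x + 1)*(x^2 - 9) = x*(x - 3)*(x + 1)*(x + 3)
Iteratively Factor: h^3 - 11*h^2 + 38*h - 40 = (h - 2)*(h^2 - 9*h + 20) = (h - 5)*(h - 2)*(h - 4)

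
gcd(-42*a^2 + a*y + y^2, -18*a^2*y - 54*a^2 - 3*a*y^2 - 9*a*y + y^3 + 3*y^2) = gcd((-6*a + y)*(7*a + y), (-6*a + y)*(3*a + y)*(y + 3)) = -6*a + y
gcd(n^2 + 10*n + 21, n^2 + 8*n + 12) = 1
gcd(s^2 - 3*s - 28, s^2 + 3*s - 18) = 1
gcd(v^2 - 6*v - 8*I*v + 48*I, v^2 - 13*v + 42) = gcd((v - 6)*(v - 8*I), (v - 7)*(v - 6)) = v - 6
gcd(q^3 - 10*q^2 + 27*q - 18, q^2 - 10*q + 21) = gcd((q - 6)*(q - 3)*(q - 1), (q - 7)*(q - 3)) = q - 3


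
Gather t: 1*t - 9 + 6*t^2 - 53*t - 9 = 6*t^2 - 52*t - 18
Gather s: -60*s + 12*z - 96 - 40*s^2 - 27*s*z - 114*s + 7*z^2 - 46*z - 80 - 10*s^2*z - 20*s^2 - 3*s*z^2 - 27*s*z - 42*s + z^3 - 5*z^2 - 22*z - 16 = s^2*(-10*z - 60) + s*(-3*z^2 - 54*z - 216) + z^3 + 2*z^2 - 56*z - 192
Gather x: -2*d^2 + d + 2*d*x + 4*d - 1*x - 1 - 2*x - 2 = -2*d^2 + 5*d + x*(2*d - 3) - 3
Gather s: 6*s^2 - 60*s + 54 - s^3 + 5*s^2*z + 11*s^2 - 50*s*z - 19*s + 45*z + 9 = -s^3 + s^2*(5*z + 17) + s*(-50*z - 79) + 45*z + 63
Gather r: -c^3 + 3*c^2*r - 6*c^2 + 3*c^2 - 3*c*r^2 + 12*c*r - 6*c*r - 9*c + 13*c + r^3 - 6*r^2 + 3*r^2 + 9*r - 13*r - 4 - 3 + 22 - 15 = -c^3 - 3*c^2 + 4*c + r^3 + r^2*(-3*c - 3) + r*(3*c^2 + 6*c - 4)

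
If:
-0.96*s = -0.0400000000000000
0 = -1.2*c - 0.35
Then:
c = -0.29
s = 0.04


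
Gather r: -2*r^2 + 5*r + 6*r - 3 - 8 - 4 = -2*r^2 + 11*r - 15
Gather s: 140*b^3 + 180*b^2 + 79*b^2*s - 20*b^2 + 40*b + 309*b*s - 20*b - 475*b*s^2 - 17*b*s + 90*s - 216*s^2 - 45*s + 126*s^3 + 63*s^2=140*b^3 + 160*b^2 + 20*b + 126*s^3 + s^2*(-475*b - 153) + s*(79*b^2 + 292*b + 45)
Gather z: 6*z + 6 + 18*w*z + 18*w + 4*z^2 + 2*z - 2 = 18*w + 4*z^2 + z*(18*w + 8) + 4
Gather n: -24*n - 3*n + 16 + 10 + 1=27 - 27*n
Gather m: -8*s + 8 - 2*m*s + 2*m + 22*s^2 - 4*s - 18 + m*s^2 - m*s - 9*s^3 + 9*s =m*(s^2 - 3*s + 2) - 9*s^3 + 22*s^2 - 3*s - 10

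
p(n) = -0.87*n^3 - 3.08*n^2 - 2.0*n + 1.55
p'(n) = -2.61*n^2 - 6.16*n - 2.0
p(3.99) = -110.73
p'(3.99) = -68.13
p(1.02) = -4.62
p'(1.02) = -11.00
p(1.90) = -19.34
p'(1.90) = -23.13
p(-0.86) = 1.55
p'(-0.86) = 1.37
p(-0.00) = 1.55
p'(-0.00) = -2.00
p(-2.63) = 1.33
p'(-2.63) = -3.85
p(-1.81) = 0.24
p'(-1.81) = 0.60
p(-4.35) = 23.58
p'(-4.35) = -24.59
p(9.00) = -900.16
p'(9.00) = -268.85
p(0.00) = 1.55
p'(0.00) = -2.00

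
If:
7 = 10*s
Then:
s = 7/10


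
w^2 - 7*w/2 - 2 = (w - 4)*(w + 1/2)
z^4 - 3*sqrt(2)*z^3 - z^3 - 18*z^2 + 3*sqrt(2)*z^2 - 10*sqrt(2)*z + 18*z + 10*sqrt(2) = (z - 1)*(z - 5*sqrt(2))*(z + sqrt(2))^2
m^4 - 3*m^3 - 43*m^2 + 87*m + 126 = (m - 7)*(m - 3)*(m + 1)*(m + 6)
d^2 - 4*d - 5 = (d - 5)*(d + 1)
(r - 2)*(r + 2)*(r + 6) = r^3 + 6*r^2 - 4*r - 24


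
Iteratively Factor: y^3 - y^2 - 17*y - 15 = (y + 3)*(y^2 - 4*y - 5) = (y + 1)*(y + 3)*(y - 5)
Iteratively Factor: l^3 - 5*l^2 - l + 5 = (l - 5)*(l^2 - 1) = (l - 5)*(l - 1)*(l + 1)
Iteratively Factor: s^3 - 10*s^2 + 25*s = (s - 5)*(s^2 - 5*s) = (s - 5)^2*(s)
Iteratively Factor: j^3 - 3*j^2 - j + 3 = (j - 3)*(j^2 - 1) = (j - 3)*(j - 1)*(j + 1)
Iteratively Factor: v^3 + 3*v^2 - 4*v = (v - 1)*(v^2 + 4*v) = (v - 1)*(v + 4)*(v)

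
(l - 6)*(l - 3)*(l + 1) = l^3 - 8*l^2 + 9*l + 18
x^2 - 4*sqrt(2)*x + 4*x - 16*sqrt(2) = (x + 4)*(x - 4*sqrt(2))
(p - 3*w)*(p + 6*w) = p^2 + 3*p*w - 18*w^2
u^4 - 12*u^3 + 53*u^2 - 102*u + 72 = (u - 4)*(u - 3)^2*(u - 2)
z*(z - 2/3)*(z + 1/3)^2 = z^4 - z^2/3 - 2*z/27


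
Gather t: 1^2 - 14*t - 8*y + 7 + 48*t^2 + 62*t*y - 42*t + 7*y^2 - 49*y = 48*t^2 + t*(62*y - 56) + 7*y^2 - 57*y + 8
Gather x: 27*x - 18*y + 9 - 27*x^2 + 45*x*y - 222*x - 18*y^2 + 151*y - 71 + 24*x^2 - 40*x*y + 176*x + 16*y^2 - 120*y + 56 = -3*x^2 + x*(5*y - 19) - 2*y^2 + 13*y - 6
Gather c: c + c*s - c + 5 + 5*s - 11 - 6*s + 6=c*s - s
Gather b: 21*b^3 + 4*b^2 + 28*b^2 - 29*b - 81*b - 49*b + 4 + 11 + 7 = 21*b^3 + 32*b^2 - 159*b + 22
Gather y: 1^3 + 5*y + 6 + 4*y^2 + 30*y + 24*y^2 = 28*y^2 + 35*y + 7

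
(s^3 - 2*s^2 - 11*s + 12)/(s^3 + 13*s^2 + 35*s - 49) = (s^2 - s - 12)/(s^2 + 14*s + 49)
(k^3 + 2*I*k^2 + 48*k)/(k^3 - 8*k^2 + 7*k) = (k^2 + 2*I*k + 48)/(k^2 - 8*k + 7)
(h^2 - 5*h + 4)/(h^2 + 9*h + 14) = (h^2 - 5*h + 4)/(h^2 + 9*h + 14)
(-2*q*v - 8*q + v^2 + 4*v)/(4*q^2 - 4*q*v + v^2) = (-v - 4)/(2*q - v)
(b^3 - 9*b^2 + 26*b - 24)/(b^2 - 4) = (b^2 - 7*b + 12)/(b + 2)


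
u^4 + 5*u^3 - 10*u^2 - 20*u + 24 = (u - 2)*(u - 1)*(u + 2)*(u + 6)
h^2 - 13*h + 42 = (h - 7)*(h - 6)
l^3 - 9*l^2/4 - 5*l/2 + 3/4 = (l - 3)*(l - 1/4)*(l + 1)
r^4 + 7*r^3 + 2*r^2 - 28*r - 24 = (r - 2)*(r + 1)*(r + 2)*(r + 6)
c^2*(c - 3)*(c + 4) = c^4 + c^3 - 12*c^2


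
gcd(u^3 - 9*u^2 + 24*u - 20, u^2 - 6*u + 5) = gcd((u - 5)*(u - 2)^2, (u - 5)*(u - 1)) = u - 5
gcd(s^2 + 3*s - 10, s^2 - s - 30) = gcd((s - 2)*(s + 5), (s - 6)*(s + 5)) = s + 5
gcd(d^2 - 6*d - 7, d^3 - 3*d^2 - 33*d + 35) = d - 7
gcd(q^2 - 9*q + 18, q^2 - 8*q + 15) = q - 3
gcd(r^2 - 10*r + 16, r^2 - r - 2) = r - 2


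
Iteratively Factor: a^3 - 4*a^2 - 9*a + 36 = (a + 3)*(a^2 - 7*a + 12) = (a - 4)*(a + 3)*(a - 3)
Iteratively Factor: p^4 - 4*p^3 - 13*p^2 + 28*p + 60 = (p + 2)*(p^3 - 6*p^2 - p + 30) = (p - 5)*(p + 2)*(p^2 - p - 6) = (p - 5)*(p + 2)^2*(p - 3)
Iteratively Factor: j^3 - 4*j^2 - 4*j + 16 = (j + 2)*(j^2 - 6*j + 8) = (j - 2)*(j + 2)*(j - 4)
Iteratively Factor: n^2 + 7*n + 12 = (n + 4)*(n + 3)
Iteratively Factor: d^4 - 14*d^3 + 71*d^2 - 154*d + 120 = (d - 3)*(d^3 - 11*d^2 + 38*d - 40) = (d - 5)*(d - 3)*(d^2 - 6*d + 8) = (d - 5)*(d - 3)*(d - 2)*(d - 4)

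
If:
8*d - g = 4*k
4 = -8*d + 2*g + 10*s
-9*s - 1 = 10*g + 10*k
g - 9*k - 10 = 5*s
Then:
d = -1759/4820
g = 1126/1205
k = -1161/1205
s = -19/241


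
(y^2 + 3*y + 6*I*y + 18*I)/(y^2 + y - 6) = (y + 6*I)/(y - 2)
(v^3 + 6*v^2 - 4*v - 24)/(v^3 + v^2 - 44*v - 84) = (v - 2)/(v - 7)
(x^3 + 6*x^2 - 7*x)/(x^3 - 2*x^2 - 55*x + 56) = x/(x - 8)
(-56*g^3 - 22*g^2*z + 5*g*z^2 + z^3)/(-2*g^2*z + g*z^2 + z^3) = (-28*g^2 + 3*g*z + z^2)/(z*(-g + z))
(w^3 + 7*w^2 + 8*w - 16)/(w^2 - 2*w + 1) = (w^2 + 8*w + 16)/(w - 1)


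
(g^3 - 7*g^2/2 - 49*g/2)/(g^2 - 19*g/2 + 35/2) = g*(2*g + 7)/(2*g - 5)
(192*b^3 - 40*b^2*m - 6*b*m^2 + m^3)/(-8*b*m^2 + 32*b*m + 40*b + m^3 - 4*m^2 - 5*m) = (-24*b^2 + 2*b*m + m^2)/(m^2 - 4*m - 5)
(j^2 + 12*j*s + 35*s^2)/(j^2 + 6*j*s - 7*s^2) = (-j - 5*s)/(-j + s)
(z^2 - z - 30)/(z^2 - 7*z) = (z^2 - z - 30)/(z*(z - 7))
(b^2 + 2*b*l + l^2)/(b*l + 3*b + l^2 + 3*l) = (b + l)/(l + 3)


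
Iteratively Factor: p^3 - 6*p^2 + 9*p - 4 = (p - 1)*(p^2 - 5*p + 4) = (p - 4)*(p - 1)*(p - 1)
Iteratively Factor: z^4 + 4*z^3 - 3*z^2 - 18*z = (z)*(z^3 + 4*z^2 - 3*z - 18) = z*(z + 3)*(z^2 + z - 6) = z*(z - 2)*(z + 3)*(z + 3)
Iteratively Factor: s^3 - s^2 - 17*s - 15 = (s + 1)*(s^2 - 2*s - 15) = (s - 5)*(s + 1)*(s + 3)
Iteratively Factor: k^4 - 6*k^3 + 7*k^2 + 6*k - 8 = (k + 1)*(k^3 - 7*k^2 + 14*k - 8) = (k - 2)*(k + 1)*(k^2 - 5*k + 4) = (k - 4)*(k - 2)*(k + 1)*(k - 1)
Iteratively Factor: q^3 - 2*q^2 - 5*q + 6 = (q - 1)*(q^2 - q - 6) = (q - 1)*(q + 2)*(q - 3)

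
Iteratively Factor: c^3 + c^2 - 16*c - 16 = (c + 4)*(c^2 - 3*c - 4) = (c + 1)*(c + 4)*(c - 4)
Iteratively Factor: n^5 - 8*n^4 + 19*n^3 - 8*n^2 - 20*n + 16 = (n - 4)*(n^4 - 4*n^3 + 3*n^2 + 4*n - 4) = (n - 4)*(n - 2)*(n^3 - 2*n^2 - n + 2) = (n - 4)*(n - 2)*(n - 1)*(n^2 - n - 2) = (n - 4)*(n - 2)^2*(n - 1)*(n + 1)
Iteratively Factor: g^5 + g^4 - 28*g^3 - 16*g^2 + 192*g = (g + 4)*(g^4 - 3*g^3 - 16*g^2 + 48*g) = (g + 4)^2*(g^3 - 7*g^2 + 12*g) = (g - 3)*(g + 4)^2*(g^2 - 4*g) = (g - 4)*(g - 3)*(g + 4)^2*(g)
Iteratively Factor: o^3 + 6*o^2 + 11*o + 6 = (o + 3)*(o^2 + 3*o + 2) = (o + 1)*(o + 3)*(o + 2)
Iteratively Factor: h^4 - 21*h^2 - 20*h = (h + 1)*(h^3 - h^2 - 20*h) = h*(h + 1)*(h^2 - h - 20) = h*(h - 5)*(h + 1)*(h + 4)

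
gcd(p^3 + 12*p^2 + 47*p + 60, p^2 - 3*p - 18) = p + 3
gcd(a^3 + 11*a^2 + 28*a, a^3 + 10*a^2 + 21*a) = a^2 + 7*a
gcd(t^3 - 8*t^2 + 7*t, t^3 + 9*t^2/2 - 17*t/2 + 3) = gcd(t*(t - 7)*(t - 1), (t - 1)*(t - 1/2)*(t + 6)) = t - 1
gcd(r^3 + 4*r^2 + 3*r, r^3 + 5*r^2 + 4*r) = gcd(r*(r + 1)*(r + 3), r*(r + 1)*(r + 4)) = r^2 + r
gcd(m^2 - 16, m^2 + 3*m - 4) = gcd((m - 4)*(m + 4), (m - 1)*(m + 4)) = m + 4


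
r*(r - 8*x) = r^2 - 8*r*x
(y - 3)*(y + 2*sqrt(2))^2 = y^3 - 3*y^2 + 4*sqrt(2)*y^2 - 12*sqrt(2)*y + 8*y - 24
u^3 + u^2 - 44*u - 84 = (u - 7)*(u + 2)*(u + 6)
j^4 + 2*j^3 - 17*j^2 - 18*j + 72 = (j - 3)*(j - 2)*(j + 3)*(j + 4)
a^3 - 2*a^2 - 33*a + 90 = (a - 5)*(a - 3)*(a + 6)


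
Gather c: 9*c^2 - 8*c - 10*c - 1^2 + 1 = 9*c^2 - 18*c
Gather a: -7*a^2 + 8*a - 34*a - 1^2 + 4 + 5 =-7*a^2 - 26*a + 8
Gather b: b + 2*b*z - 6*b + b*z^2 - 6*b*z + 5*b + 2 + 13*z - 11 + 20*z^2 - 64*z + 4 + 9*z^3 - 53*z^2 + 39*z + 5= b*(z^2 - 4*z) + 9*z^3 - 33*z^2 - 12*z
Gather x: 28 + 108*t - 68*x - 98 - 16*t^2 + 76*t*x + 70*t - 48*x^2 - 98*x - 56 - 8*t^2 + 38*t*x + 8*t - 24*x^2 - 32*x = -24*t^2 + 186*t - 72*x^2 + x*(114*t - 198) - 126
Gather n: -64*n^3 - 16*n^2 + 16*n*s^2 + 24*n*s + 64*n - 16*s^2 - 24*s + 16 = -64*n^3 - 16*n^2 + n*(16*s^2 + 24*s + 64) - 16*s^2 - 24*s + 16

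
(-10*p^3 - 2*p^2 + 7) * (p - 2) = -10*p^4 + 18*p^3 + 4*p^2 + 7*p - 14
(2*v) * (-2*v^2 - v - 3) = -4*v^3 - 2*v^2 - 6*v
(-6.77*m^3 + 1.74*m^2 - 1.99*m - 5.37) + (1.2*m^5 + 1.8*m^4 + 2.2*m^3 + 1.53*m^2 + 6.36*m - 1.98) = 1.2*m^5 + 1.8*m^4 - 4.57*m^3 + 3.27*m^2 + 4.37*m - 7.35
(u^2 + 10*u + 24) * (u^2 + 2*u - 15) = u^4 + 12*u^3 + 29*u^2 - 102*u - 360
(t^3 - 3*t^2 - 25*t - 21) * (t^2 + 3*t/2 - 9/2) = t^5 - 3*t^4/2 - 34*t^3 - 45*t^2 + 81*t + 189/2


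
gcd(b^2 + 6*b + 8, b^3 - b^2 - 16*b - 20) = b + 2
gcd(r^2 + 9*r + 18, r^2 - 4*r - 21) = r + 3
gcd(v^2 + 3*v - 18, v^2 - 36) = v + 6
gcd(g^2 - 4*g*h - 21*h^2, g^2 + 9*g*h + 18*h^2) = g + 3*h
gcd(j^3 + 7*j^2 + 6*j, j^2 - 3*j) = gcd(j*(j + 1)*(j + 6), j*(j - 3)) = j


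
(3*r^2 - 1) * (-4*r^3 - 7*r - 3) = -12*r^5 - 17*r^3 - 9*r^2 + 7*r + 3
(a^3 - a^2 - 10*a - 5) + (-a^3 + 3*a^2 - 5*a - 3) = 2*a^2 - 15*a - 8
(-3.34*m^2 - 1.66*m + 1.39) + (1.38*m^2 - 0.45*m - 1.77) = -1.96*m^2 - 2.11*m - 0.38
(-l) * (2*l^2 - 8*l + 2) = -2*l^3 + 8*l^2 - 2*l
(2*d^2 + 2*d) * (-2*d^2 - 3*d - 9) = -4*d^4 - 10*d^3 - 24*d^2 - 18*d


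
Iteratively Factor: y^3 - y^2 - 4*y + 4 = (y - 1)*(y^2 - 4) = (y - 1)*(y + 2)*(y - 2)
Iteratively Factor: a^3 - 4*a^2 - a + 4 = (a - 4)*(a^2 - 1) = (a - 4)*(a + 1)*(a - 1)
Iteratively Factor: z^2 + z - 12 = (z + 4)*(z - 3)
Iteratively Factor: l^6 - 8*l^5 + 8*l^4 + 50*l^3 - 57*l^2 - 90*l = (l)*(l^5 - 8*l^4 + 8*l^3 + 50*l^2 - 57*l - 90) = l*(l - 3)*(l^4 - 5*l^3 - 7*l^2 + 29*l + 30) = l*(l - 3)*(l + 2)*(l^3 - 7*l^2 + 7*l + 15) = l*(l - 3)^2*(l + 2)*(l^2 - 4*l - 5) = l*(l - 3)^2*(l + 1)*(l + 2)*(l - 5)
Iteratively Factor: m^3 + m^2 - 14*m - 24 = (m + 3)*(m^2 - 2*m - 8) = (m + 2)*(m + 3)*(m - 4)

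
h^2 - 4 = (h - 2)*(h + 2)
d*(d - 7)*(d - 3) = d^3 - 10*d^2 + 21*d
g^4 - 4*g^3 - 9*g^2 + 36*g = g*(g - 4)*(g - 3)*(g + 3)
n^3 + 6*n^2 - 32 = (n - 2)*(n + 4)^2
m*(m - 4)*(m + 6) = m^3 + 2*m^2 - 24*m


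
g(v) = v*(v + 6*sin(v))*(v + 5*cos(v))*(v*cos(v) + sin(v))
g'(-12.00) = -11045.93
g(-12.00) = 7861.91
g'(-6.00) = -350.49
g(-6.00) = 170.52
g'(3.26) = -99.56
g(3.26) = 47.58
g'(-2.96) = 72.97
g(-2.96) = -257.48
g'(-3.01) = 18.31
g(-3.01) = -259.77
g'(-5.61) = -223.00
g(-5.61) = 67.10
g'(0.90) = 44.18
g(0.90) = 27.12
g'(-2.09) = 211.93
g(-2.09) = -11.77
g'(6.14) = 4508.49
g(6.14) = 2134.93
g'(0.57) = 45.88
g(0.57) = 10.58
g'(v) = v*(1 - 5*sin(v))*(v + 6*sin(v))*(v*cos(v) + sin(v)) + v*(v + 6*sin(v))*(v + 5*cos(v))*(-v*sin(v) + 2*cos(v)) + v*(v + 5*cos(v))*(v*cos(v) + sin(v))*(6*cos(v) + 1) + (v + 6*sin(v))*(v + 5*cos(v))*(v*cos(v) + sin(v)) = -v^4*sin(v) - 5*v^3*sin(2*v) + 5*v^3*cos(v) + 6*v^3*cos(2*v) + 3*v^2*sin(v) + 15*v^2*sin(2*v) + 15*v^2*cos(v)/2 + 25*v^2*cos(2*v)/2 + 45*v^2*cos(3*v)/2 + 15*v^2/2 + 15*v*sin(v)/2 + 5*v*sin(2*v) + 75*v*sin(3*v)/2 - 6*v*cos(2*v) + 6*v + 15*cos(v)/2 - 15*cos(3*v)/2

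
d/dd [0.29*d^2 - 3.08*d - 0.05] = 0.58*d - 3.08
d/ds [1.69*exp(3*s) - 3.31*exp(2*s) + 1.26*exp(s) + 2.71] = (5.07*exp(2*s) - 6.62*exp(s) + 1.26)*exp(s)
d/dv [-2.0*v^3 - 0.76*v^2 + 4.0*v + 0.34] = -6.0*v^2 - 1.52*v + 4.0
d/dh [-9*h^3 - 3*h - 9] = -27*h^2 - 3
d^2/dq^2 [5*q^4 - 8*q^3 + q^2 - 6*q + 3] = 60*q^2 - 48*q + 2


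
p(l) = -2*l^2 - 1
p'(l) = -4*l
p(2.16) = -10.33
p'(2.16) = -8.64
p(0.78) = -2.22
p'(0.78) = -3.12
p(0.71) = -2.01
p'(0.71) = -2.84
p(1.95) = -8.60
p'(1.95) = -7.80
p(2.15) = -10.24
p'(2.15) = -8.60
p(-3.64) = -27.50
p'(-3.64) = 14.56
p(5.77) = -67.59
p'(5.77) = -23.08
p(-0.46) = -1.42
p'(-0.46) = 1.84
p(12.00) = -289.00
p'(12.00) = -48.00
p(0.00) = -1.00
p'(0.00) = 0.00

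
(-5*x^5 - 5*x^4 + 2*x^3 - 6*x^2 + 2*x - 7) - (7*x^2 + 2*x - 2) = -5*x^5 - 5*x^4 + 2*x^3 - 13*x^2 - 5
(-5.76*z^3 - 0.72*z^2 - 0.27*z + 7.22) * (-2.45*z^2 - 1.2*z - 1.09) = 14.112*z^5 + 8.676*z^4 + 7.8039*z^3 - 16.5802*z^2 - 8.3697*z - 7.8698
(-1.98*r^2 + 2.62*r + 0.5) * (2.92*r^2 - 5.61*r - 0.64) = -5.7816*r^4 + 18.7582*r^3 - 11.971*r^2 - 4.4818*r - 0.32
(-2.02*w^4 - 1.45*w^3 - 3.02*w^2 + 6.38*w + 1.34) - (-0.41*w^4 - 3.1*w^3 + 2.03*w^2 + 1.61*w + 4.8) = -1.61*w^4 + 1.65*w^3 - 5.05*w^2 + 4.77*w - 3.46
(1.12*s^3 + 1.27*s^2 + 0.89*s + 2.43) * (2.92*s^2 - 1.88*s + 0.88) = 3.2704*s^5 + 1.6028*s^4 + 1.1968*s^3 + 6.54*s^2 - 3.7852*s + 2.1384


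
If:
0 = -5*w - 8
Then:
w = -8/5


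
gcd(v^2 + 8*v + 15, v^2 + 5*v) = v + 5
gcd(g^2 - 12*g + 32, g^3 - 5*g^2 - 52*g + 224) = g^2 - 12*g + 32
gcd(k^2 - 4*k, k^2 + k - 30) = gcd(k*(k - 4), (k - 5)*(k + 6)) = 1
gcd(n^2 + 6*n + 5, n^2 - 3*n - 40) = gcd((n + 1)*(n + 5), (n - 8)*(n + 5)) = n + 5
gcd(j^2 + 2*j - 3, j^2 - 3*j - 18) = j + 3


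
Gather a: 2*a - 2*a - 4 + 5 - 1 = 0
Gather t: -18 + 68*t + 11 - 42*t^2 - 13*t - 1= -42*t^2 + 55*t - 8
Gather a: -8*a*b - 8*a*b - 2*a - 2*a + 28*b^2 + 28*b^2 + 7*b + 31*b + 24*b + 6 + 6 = a*(-16*b - 4) + 56*b^2 + 62*b + 12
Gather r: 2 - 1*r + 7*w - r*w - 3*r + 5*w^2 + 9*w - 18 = r*(-w - 4) + 5*w^2 + 16*w - 16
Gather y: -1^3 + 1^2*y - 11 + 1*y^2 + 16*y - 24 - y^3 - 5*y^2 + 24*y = -y^3 - 4*y^2 + 41*y - 36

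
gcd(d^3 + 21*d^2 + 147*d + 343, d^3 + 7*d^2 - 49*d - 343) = d^2 + 14*d + 49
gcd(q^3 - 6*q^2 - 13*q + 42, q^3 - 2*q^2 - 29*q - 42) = q^2 - 4*q - 21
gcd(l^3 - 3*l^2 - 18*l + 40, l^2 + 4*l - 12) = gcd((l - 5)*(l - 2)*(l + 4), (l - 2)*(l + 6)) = l - 2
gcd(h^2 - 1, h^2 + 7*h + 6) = h + 1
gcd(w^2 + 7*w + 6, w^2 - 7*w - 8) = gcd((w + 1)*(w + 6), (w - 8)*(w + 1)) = w + 1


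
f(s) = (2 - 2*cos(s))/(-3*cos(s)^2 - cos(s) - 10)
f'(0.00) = 0.00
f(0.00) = 0.00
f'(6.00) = 0.04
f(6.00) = -0.00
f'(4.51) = 0.19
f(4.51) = -0.24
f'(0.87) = -0.15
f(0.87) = -0.06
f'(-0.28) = 0.04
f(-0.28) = -0.01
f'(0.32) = -0.05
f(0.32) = -0.01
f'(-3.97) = -0.07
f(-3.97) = -0.31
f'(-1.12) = 0.19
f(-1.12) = -0.10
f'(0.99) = -0.17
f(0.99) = -0.08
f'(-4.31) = -0.15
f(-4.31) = -0.28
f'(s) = (2 - 2*cos(s))*(-6*sin(s)*cos(s) - sin(s))/(-3*cos(s)^2 - cos(s) - 10)^2 + 2*sin(s)/(-3*cos(s)^2 - cos(s) - 10)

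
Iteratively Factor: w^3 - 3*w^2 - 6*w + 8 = (w + 2)*(w^2 - 5*w + 4) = (w - 1)*(w + 2)*(w - 4)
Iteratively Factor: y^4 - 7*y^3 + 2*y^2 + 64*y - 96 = (y - 4)*(y^3 - 3*y^2 - 10*y + 24) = (y - 4)*(y - 2)*(y^2 - y - 12) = (y - 4)^2*(y - 2)*(y + 3)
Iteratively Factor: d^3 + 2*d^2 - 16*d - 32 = (d + 2)*(d^2 - 16) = (d - 4)*(d + 2)*(d + 4)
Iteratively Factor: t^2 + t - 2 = (t + 2)*(t - 1)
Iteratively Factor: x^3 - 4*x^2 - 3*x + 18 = (x - 3)*(x^2 - x - 6) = (x - 3)^2*(x + 2)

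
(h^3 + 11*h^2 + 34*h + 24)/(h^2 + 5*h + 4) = h + 6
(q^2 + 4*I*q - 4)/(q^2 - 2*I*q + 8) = (q + 2*I)/(q - 4*I)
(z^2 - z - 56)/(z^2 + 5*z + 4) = (z^2 - z - 56)/(z^2 + 5*z + 4)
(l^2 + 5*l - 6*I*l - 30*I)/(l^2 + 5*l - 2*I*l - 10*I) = (l - 6*I)/(l - 2*I)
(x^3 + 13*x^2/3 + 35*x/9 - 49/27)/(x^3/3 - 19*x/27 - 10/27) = (-27*x^3 - 117*x^2 - 105*x + 49)/(-9*x^3 + 19*x + 10)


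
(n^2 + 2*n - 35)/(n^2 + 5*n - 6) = (n^2 + 2*n - 35)/(n^2 + 5*n - 6)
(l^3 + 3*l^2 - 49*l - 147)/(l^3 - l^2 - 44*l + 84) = (l^2 - 4*l - 21)/(l^2 - 8*l + 12)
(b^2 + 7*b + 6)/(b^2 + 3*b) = (b^2 + 7*b + 6)/(b*(b + 3))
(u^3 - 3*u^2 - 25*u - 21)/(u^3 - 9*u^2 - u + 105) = (u + 1)/(u - 5)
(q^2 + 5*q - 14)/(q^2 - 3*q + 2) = (q + 7)/(q - 1)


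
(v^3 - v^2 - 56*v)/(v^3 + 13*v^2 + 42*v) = (v - 8)/(v + 6)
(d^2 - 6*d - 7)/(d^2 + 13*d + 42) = (d^2 - 6*d - 7)/(d^2 + 13*d + 42)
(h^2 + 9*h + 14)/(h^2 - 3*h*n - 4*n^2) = (h^2 + 9*h + 14)/(h^2 - 3*h*n - 4*n^2)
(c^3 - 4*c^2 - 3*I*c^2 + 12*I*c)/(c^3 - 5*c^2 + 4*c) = (c - 3*I)/(c - 1)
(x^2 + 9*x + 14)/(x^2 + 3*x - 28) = (x + 2)/(x - 4)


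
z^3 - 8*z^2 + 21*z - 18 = (z - 3)^2*(z - 2)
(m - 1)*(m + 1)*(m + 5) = m^3 + 5*m^2 - m - 5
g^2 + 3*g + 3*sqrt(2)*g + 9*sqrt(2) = (g + 3)*(g + 3*sqrt(2))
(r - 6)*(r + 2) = r^2 - 4*r - 12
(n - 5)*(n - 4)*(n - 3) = n^3 - 12*n^2 + 47*n - 60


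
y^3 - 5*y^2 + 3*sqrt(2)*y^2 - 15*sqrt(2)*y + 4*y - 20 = (y - 5)*(y + sqrt(2))*(y + 2*sqrt(2))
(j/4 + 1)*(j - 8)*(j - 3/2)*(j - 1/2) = j^4/4 - 3*j^3/2 - 93*j^2/16 + 61*j/4 - 6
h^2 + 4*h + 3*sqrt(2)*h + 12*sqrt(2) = (h + 4)*(h + 3*sqrt(2))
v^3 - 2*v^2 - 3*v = v*(v - 3)*(v + 1)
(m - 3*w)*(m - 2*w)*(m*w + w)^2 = m^4*w^2 - 5*m^3*w^3 + 2*m^3*w^2 + 6*m^2*w^4 - 10*m^2*w^3 + m^2*w^2 + 12*m*w^4 - 5*m*w^3 + 6*w^4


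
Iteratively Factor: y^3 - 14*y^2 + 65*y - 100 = (y - 5)*(y^2 - 9*y + 20) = (y - 5)*(y - 4)*(y - 5)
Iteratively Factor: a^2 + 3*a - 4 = (a + 4)*(a - 1)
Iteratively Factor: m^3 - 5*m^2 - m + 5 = (m - 1)*(m^2 - 4*m - 5) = (m - 1)*(m + 1)*(m - 5)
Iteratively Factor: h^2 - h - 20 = (h - 5)*(h + 4)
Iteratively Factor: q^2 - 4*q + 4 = (q - 2)*(q - 2)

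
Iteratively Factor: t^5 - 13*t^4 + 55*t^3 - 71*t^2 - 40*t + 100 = (t - 2)*(t^4 - 11*t^3 + 33*t^2 - 5*t - 50) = (t - 2)*(t + 1)*(t^3 - 12*t^2 + 45*t - 50) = (t - 2)^2*(t + 1)*(t^2 - 10*t + 25) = (t - 5)*(t - 2)^2*(t + 1)*(t - 5)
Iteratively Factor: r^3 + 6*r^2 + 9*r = (r + 3)*(r^2 + 3*r) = r*(r + 3)*(r + 3)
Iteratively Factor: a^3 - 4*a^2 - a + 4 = (a + 1)*(a^2 - 5*a + 4) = (a - 1)*(a + 1)*(a - 4)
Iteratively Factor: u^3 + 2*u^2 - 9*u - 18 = (u + 3)*(u^2 - u - 6) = (u + 2)*(u + 3)*(u - 3)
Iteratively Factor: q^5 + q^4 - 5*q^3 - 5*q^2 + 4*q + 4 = (q - 1)*(q^4 + 2*q^3 - 3*q^2 - 8*q - 4) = (q - 1)*(q + 1)*(q^3 + q^2 - 4*q - 4) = (q - 2)*(q - 1)*(q + 1)*(q^2 + 3*q + 2) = (q - 2)*(q - 1)*(q + 1)*(q + 2)*(q + 1)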